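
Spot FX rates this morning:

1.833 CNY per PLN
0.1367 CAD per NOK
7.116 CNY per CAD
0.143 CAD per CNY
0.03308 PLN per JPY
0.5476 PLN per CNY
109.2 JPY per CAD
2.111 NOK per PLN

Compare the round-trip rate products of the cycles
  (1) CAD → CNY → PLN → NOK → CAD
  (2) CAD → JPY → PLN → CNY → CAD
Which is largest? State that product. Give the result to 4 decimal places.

(1) 7.116 × 0.5476 × 2.111 × 0.1367 = 1.12449
(2) 109.2 × 0.03308 × 1.833 × 0.143 = 0.94686
Highest is cycle (1) at 1.1245 (>1, arbitrage).

1.1245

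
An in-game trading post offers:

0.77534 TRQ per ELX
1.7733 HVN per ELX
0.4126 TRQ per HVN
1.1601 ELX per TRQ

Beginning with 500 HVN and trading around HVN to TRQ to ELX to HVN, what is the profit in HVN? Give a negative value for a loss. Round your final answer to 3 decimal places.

500 HVN × 0.4126 = 206.3 TRQ
206.3 TRQ × 1.1601 = 239.32863 ELX
239.32863 ELX × 1.7733 = 424.401459579 HVN
Net change: 424.401459579 − 500 = -75.598540421 HVN

-75.599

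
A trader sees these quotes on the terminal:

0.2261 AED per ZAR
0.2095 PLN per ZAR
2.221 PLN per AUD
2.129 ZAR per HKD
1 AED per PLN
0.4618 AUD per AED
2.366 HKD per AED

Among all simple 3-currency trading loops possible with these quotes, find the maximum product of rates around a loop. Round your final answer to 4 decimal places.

1.1389

HKD→ZAR→AED→HKD: 2.129 × 0.2261 × 2.366 = 1.13891
AED→AUD→PLN→AED: 0.4618 × 2.221 × 1 = 1.02566
Maximum is HKD→ZAR→AED→HKD at 1.1389; arbitrage exists.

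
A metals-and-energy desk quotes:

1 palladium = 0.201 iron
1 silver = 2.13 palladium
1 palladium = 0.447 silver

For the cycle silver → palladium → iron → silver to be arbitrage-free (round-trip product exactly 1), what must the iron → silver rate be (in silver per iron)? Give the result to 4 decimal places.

Known legs of the cycle: 2.13 × 0.201 = 0.42813
For no arbitrage the full-cycle product must be 1, so the missing rate is 1 / 0.42813 ≈ 2.335739.

2.3357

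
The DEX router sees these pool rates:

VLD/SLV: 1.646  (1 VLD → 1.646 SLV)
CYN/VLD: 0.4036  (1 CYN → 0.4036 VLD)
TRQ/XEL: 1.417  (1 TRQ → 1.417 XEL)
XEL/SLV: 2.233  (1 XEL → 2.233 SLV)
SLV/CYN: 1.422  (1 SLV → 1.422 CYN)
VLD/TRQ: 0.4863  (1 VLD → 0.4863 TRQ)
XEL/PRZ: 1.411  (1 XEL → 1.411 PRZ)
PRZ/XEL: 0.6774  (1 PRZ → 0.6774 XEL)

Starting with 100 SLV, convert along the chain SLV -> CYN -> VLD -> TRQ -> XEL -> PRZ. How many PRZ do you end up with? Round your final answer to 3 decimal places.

55.802

100 SLV × 1.422 = 142.2 CYN
142.2 CYN × 0.4036 = 57.39192 VLD
57.39192 VLD × 0.4863 = 27.909690696 TRQ
27.909690696 TRQ × 1.417 = 39.548031716232 XEL
39.548031716232 XEL × 1.411 = 55.802272751603352 PRZ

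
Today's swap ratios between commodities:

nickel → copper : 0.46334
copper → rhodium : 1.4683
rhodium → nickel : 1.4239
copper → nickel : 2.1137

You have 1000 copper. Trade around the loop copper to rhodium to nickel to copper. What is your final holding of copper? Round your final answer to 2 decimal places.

968.71

1000 copper × 1.4683 = 1468.3 rhodium
1468.3 rhodium × 1.4239 = 2090.71237 nickel
2090.71237 nickel × 0.46334 = 968.7106695158 copper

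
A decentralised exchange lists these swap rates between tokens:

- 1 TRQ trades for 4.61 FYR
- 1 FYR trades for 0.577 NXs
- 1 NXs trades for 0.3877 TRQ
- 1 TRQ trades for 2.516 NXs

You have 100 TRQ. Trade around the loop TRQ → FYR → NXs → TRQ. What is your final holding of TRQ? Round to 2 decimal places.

100 TRQ × 4.61 = 461 FYR
461 FYR × 0.577 = 265.997 NXs
265.997 NXs × 0.3877 = 103.1270369 TRQ

103.13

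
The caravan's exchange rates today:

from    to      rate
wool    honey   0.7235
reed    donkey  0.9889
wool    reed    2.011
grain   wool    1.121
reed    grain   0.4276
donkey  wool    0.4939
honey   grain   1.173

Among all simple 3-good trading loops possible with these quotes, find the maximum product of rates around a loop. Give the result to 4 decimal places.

wool→reed→donkey→wool: 2.011 × 0.9889 × 0.4939 = 0.98221
wool→reed→grain→wool: 2.011 × 0.4276 × 1.121 = 0.96395
wool→honey→grain→wool: 0.7235 × 1.173 × 1.121 = 0.95135
Maximum is wool→reed→donkey→wool at 0.9822; no arbitrage — every cycle loses value.

0.9822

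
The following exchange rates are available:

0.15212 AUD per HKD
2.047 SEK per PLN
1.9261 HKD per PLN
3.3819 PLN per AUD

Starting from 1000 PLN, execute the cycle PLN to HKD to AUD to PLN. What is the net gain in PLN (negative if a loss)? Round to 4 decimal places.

-9.1089

1000 PLN × 1.9261 = 1926.1 HKD
1926.1 HKD × 0.15212 = 292.998332 AUD
292.998332 AUD × 3.3819 = 990.8910589908 PLN
Net change: 990.8910589908 − 1000 = -9.1089410092 PLN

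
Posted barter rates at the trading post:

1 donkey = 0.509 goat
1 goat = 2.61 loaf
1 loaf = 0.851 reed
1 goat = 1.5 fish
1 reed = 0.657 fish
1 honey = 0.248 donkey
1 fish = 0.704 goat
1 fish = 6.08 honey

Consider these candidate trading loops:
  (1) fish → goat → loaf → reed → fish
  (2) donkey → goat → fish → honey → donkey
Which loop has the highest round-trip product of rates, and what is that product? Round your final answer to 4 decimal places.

1.1512

(1) 0.704 × 2.61 × 0.851 × 0.657 = 1.02733
(2) 0.509 × 1.5 × 6.08 × 0.248 = 1.15124
Highest is cycle (2) at 1.1512 (>1, arbitrage).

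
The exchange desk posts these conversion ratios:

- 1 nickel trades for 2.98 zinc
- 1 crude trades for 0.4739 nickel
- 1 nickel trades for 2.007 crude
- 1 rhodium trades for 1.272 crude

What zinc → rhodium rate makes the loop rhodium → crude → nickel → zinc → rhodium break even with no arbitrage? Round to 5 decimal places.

Known legs of the cycle: 1.272 × 0.4739 × 2.98 = 1.796346384
For no arbitrage the full-cycle product must be 1, so the missing rate is 1 / 1.796346384 ≈ 0.5566855.

0.55669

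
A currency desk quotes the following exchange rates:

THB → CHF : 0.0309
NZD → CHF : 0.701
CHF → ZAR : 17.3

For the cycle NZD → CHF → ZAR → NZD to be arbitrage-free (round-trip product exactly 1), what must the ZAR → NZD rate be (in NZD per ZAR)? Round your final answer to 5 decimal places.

0.08246

Known legs of the cycle: 0.701 × 17.3 = 12.1273
For no arbitrage the full-cycle product must be 1, so the missing rate is 1 / 12.1273 ≈ 0.0824586.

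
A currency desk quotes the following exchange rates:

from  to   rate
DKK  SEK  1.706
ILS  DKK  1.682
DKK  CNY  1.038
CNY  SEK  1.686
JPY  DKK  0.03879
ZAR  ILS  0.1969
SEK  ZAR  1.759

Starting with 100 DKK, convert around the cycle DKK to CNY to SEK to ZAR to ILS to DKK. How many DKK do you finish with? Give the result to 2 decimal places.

100 DKK × 1.038 = 103.8 CNY
103.8 CNY × 1.686 = 175.0068 SEK
175.0068 SEK × 1.759 = 307.8369612 ZAR
307.8369612 ZAR × 0.1969 = 60.61309766028 ILS
60.61309766028 ILS × 1.682 = 101.95123026459096 DKK

101.95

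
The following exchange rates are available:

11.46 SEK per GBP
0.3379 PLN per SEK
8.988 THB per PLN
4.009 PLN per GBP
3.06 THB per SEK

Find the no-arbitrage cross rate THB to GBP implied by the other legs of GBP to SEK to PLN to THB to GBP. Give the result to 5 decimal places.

Known legs of the cycle: 11.46 × 0.3379 × 8.988 = 34.804537992
For no arbitrage the full-cycle product must be 1, so the missing rate is 1 / 34.804537992 ≈ 0.0287319.

0.02873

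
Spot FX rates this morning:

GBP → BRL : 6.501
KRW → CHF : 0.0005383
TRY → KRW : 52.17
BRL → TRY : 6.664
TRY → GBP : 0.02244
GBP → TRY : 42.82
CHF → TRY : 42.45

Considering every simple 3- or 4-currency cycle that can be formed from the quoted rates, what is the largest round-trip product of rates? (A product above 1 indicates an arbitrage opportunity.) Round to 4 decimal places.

1.1921

CHF→TRY→KRW→CHF: 42.45 × 52.17 × 0.0005383 = 1.19213
TRY→GBP→BRL→TRY: 0.02244 × 6.501 × 6.664 = 0.97216
Maximum is CHF→TRY→KRW→CHF at 1.1921; arbitrage exists.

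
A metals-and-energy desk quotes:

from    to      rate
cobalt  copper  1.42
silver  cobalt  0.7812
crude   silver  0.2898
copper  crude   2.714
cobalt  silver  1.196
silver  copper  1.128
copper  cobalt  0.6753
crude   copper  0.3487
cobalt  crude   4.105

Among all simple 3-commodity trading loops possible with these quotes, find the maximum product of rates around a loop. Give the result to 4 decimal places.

crude→copper→cobalt→crude: 0.3487 × 0.6753 × 4.105 = 0.96663
crude→silver→cobalt→crude: 0.2898 × 0.7812 × 4.105 = 0.92934
cobalt→silver→copper→cobalt: 1.196 × 1.128 × 0.6753 = 0.91104
crude→silver→copper→crude: 0.2898 × 1.128 × 2.714 = 0.88719
Maximum is crude→copper→cobalt→crude at 0.9666; no arbitrage — every cycle loses value.

0.9666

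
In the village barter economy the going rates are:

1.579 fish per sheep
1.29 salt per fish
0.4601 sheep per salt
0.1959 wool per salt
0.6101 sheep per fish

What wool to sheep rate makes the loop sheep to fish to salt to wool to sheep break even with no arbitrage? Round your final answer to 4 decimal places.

Known legs of the cycle: 1.579 × 1.29 × 0.1959 = 0.399030669
For no arbitrage the full-cycle product must be 1, so the missing rate is 1 / 0.399030669 ≈ 2.506073.

2.5061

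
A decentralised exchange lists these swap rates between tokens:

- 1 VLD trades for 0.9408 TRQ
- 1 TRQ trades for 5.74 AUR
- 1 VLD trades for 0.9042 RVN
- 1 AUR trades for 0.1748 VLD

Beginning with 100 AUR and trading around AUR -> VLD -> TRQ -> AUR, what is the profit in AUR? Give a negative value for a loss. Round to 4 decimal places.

100 AUR × 0.1748 = 17.48 VLD
17.48 VLD × 0.9408 = 16.445184 TRQ
16.445184 TRQ × 5.74 = 94.39535616 AUR
Net change: 94.39535616 − 100 = -5.60464384 AUR

-5.6046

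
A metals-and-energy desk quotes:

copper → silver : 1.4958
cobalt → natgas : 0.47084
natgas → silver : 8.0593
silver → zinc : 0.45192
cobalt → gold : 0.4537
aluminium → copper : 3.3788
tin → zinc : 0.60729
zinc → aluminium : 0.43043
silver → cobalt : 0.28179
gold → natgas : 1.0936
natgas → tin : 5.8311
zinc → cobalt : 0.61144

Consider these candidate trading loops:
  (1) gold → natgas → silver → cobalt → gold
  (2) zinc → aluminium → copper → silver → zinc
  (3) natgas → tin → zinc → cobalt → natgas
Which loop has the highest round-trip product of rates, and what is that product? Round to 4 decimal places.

(1) 1.0936 × 8.0593 × 0.28179 × 0.4537 = 1.12681
(2) 0.43043 × 3.3788 × 1.4958 × 0.45192 = 0.98311
(3) 5.8311 × 0.60729 × 0.61144 × 0.47084 = 1.01947
Highest is cycle (1) at 1.1268 (>1, arbitrage).

1.1268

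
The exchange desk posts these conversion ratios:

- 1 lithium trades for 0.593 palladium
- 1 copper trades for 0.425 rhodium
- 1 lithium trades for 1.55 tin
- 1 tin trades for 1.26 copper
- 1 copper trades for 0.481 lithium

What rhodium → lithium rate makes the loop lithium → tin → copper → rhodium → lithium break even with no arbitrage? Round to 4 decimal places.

Known legs of the cycle: 1.55 × 1.26 × 0.425 = 0.830025
For no arbitrage the full-cycle product must be 1, so the missing rate is 1 / 0.830025 ≈ 1.204783.

1.2048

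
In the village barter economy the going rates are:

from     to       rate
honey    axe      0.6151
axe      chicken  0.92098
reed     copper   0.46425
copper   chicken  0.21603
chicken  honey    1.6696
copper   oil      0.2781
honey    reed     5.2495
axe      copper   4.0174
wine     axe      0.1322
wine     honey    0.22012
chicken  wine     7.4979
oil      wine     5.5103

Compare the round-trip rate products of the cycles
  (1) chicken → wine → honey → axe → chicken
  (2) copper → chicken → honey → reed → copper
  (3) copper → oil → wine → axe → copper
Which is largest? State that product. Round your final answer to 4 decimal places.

0.9350

(1) 7.4979 × 0.22012 × 0.6151 × 0.92098 = 0.93496
(2) 0.21603 × 1.6696 × 5.2495 × 0.46425 = 0.87902
(3) 0.2781 × 5.5103 × 0.1322 × 4.0174 = 0.81387
Highest is cycle (1) at 0.9350 (≤1, no arbitrage).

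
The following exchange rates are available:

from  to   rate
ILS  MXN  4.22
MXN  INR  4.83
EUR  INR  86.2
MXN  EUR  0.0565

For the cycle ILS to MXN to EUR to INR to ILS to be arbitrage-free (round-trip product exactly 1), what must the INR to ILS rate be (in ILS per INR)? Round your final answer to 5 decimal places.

Known legs of the cycle: 4.22 × 0.0565 × 86.2 = 20.552666
For no arbitrage the full-cycle product must be 1, so the missing rate is 1 / 20.552666 ≈ 0.0486555.

0.04866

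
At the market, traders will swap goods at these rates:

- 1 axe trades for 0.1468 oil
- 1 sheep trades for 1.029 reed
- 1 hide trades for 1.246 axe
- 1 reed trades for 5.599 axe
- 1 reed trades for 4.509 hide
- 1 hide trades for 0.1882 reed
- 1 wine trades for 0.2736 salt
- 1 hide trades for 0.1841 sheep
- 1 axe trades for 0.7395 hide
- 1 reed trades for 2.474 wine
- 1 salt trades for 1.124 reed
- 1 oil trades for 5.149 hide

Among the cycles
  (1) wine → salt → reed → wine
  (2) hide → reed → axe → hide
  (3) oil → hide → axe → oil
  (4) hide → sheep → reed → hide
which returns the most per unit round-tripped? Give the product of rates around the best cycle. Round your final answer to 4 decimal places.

0.9418

(1) 0.2736 × 1.124 × 2.474 = 0.76082
(2) 0.1882 × 5.599 × 0.7395 = 0.77923
(3) 5.149 × 1.246 × 0.1468 = 0.94182
(4) 0.1841 × 1.029 × 4.509 = 0.85418
Highest is cycle (3) at 0.9418 (≤1, no arbitrage).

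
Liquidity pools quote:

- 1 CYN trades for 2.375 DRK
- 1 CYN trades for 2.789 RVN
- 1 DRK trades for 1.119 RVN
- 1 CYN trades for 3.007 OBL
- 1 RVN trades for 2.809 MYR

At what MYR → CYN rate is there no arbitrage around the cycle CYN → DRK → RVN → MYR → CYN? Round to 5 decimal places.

Known legs of the cycle: 2.375 × 1.119 × 2.809 = 7.465268625
For no arbitrage the full-cycle product must be 1, so the missing rate is 1 / 7.465268625 ≈ 0.1339537.

0.13395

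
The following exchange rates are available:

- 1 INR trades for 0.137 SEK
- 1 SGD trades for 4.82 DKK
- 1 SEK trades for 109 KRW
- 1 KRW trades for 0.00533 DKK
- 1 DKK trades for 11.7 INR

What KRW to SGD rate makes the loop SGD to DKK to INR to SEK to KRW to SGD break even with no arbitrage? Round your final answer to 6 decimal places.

Known legs of the cycle: 4.82 × 11.7 × 0.137 × 109 = 842.131602
For no arbitrage the full-cycle product must be 1, so the missing rate is 1 / 842.131602 ≈ 0.00118746.

0.001187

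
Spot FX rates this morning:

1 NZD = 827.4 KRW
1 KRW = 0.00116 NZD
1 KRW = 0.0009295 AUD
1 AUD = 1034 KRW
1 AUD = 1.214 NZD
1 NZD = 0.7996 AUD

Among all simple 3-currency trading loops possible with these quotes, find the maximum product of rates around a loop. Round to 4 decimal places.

0.9591

AUD→KRW→NZD→AUD: 1034 × 0.00116 × 0.7996 = 0.95907
AUD→NZD→KRW→AUD: 1.214 × 827.4 × 0.0009295 = 0.93365
Maximum is AUD→KRW→NZD→AUD at 0.9591; no arbitrage — every cycle loses value.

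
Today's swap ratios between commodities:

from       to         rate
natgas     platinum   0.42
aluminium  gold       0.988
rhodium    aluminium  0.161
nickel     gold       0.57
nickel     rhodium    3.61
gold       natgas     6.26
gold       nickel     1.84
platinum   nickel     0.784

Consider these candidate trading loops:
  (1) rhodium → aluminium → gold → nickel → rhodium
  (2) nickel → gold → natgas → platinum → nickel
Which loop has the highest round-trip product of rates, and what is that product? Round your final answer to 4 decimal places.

(1) 0.161 × 0.988 × 1.84 × 3.61 = 1.05659
(2) 0.57 × 6.26 × 0.42 × 0.784 = 1.17494
Highest is cycle (2) at 1.1749 (>1, arbitrage).

1.1749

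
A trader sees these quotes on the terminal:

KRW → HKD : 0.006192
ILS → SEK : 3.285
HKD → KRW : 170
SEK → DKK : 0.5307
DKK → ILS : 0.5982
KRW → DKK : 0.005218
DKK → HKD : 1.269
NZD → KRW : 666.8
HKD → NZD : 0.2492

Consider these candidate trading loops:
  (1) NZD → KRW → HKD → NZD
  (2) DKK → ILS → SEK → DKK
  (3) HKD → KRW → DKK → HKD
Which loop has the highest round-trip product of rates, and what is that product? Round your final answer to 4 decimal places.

(1) 666.8 × 0.006192 × 0.2492 = 1.02890
(2) 0.5982 × 3.285 × 0.5307 = 1.04287
(3) 170 × 0.005218 × 1.269 = 1.12568
Highest is cycle (3) at 1.1257 (>1, arbitrage).

1.1257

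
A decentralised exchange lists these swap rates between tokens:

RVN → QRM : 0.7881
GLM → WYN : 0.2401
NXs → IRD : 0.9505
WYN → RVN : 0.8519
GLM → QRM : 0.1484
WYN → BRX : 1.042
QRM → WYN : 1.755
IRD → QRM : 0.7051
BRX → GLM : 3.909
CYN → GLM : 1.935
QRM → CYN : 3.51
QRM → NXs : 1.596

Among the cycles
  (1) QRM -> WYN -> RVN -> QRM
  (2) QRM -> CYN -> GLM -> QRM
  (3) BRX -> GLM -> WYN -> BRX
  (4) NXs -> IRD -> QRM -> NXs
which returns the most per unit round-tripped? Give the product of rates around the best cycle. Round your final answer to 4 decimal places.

(1) 1.755 × 0.8519 × 0.7881 = 1.17828
(2) 3.51 × 1.935 × 0.1484 = 1.00791
(3) 3.909 × 0.2401 × 1.042 = 0.97797
(4) 0.9505 × 0.7051 × 1.596 = 1.06964
Highest is cycle (1) at 1.1783 (>1, arbitrage).

1.1783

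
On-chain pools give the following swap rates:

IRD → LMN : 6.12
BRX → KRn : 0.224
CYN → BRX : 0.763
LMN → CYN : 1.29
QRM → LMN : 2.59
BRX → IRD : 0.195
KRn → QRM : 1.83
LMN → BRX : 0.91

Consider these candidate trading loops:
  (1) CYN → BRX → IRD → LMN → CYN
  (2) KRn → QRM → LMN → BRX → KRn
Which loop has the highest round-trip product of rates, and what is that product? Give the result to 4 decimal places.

(1) 0.763 × 0.195 × 6.12 × 1.29 = 1.17463
(2) 1.83 × 2.59 × 0.91 × 0.224 = 0.96614
Highest is cycle (1) at 1.1746 (>1, arbitrage).

1.1746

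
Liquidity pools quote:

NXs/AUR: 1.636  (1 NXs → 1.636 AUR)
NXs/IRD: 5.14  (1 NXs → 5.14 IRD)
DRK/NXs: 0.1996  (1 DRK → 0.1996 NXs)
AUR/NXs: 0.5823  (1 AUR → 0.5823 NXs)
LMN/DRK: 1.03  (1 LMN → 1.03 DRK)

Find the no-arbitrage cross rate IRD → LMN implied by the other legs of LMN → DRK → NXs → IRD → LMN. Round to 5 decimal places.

Known legs of the cycle: 1.03 × 0.1996 × 5.14 = 1.05672232
For no arbitrage the full-cycle product must be 1, so the missing rate is 1 / 1.05672232 ≈ 0.9463224.

0.94632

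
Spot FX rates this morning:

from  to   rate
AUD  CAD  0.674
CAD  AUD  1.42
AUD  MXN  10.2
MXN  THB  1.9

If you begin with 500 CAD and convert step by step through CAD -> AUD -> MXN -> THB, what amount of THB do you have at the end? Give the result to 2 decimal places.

13759.80

500 CAD × 1.42 = 710 AUD
710 AUD × 10.2 = 7242 MXN
7242 MXN × 1.9 = 13759.8 THB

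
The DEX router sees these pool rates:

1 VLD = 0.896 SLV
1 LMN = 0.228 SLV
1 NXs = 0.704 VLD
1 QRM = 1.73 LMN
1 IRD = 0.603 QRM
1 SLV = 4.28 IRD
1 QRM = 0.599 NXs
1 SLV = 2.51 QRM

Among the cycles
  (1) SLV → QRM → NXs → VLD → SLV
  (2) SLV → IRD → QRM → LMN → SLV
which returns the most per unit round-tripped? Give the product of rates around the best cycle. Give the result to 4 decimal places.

1.0180

(1) 2.51 × 0.599 × 0.704 × 0.896 = 0.94838
(2) 4.28 × 0.603 × 1.73 × 0.228 = 1.01799
Highest is cycle (2) at 1.0180 (>1, arbitrage).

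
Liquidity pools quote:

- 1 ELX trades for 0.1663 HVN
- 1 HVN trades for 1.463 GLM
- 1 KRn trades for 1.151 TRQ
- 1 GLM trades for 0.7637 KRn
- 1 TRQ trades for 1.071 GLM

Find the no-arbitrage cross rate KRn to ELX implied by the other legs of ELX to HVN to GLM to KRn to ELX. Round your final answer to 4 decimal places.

Known legs of the cycle: 0.1663 × 1.463 × 0.7637 = 0.18580584253
For no arbitrage the full-cycle product must be 1, so the missing rate is 1 / 0.18580584253 ≈ 5.381962.

5.3820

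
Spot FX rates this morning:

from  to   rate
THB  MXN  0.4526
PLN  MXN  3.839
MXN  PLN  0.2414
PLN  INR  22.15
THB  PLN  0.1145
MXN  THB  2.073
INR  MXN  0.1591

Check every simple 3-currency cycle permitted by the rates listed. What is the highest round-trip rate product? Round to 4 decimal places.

PLN→MXN→THB→PLN: 3.839 × 2.073 × 0.1145 = 0.91122
INR→MXN→PLN→INR: 0.1591 × 0.2414 × 22.15 = 0.85071
Maximum is PLN→MXN→THB→PLN at 0.9112; no arbitrage — every cycle loses value.

0.9112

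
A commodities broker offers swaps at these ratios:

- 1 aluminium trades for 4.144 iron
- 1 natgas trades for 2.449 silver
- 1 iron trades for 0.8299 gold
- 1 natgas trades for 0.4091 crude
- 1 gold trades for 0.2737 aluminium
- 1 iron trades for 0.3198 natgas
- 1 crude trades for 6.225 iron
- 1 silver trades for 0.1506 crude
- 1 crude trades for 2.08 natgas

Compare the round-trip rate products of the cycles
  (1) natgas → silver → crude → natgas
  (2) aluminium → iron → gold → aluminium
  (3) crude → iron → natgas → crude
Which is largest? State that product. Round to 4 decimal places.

0.9413

(1) 2.449 × 0.1506 × 2.08 = 0.76714
(2) 4.144 × 0.8299 × 0.2737 = 0.94128
(3) 6.225 × 0.3198 × 0.4091 = 0.81442
Highest is cycle (2) at 0.9413 (≤1, no arbitrage).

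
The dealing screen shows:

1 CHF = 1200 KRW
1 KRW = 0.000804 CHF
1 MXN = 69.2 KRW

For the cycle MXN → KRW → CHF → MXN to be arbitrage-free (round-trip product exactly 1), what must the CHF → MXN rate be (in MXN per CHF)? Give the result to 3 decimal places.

Known legs of the cycle: 69.2 × 0.000804 = 0.0556368
For no arbitrage the full-cycle product must be 1, so the missing rate is 1 / 0.0556368 ≈ 17.97372.

17.974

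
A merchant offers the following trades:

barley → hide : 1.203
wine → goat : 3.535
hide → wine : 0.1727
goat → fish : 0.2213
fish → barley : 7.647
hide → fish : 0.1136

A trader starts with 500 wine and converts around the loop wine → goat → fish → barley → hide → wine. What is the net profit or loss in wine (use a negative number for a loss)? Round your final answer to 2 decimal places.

121.43

500 wine × 3.535 = 1767.5 goat
1767.5 goat × 0.2213 = 391.14775 fish
391.14775 fish × 7.647 = 2991.10684425 barley
2991.10684425 barley × 1.203 = 3598.30153363275 hide
3598.30153363275 hide × 0.1727 = 621.426674858375925 wine
Net change: 621.426674858375925 − 500 = 121.426674858375925 wine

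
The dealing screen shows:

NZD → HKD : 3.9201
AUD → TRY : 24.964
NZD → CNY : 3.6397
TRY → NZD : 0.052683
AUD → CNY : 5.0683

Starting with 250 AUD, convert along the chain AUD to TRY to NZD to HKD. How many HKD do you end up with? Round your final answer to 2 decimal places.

1288.91

250 AUD × 24.964 = 6241 TRY
6241 TRY × 0.052683 = 328.794603 NZD
328.794603 NZD × 3.9201 = 1288.9077232203 HKD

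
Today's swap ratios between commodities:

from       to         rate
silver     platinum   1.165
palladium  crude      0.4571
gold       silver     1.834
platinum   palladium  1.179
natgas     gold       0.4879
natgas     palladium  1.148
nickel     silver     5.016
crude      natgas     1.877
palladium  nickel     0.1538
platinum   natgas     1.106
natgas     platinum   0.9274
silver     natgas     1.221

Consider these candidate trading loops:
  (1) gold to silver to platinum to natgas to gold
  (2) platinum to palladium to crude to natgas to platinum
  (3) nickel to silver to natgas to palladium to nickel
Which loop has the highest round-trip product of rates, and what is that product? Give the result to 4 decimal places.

(1) 1.834 × 1.165 × 1.106 × 0.4879 = 1.15295
(2) 1.179 × 0.4571 × 1.877 × 0.9274 = 0.93812
(3) 5.016 × 1.221 × 1.148 × 0.1538 = 1.08136
Highest is cycle (1) at 1.1530 (>1, arbitrage).

1.1530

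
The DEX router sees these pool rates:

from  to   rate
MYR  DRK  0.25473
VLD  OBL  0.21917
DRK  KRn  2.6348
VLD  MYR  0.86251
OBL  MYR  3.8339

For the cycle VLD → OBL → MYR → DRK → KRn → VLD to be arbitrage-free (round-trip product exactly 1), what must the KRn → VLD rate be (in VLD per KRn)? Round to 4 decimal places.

1.7732

Known legs of the cycle: 0.21917 × 3.8339 × 0.25473 × 2.6348 = 0.563961736289427252
For no arbitrage the full-cycle product must be 1, so the missing rate is 1 / 0.563961736289427252 ≈ 1.773170.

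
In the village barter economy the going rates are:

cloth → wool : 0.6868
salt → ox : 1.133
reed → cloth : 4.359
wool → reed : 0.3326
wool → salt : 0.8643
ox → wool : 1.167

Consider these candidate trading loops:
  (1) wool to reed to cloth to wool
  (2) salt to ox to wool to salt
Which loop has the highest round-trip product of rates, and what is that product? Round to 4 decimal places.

1.1428

(1) 0.3326 × 4.359 × 0.6868 = 0.99572
(2) 1.133 × 1.167 × 0.8643 = 1.14279
Highest is cycle (2) at 1.1428 (>1, arbitrage).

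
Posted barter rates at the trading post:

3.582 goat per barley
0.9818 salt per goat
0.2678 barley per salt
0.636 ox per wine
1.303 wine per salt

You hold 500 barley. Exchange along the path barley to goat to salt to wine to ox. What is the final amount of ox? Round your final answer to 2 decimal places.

1457.20

500 barley × 3.582 = 1791 goat
1791 goat × 0.9818 = 1758.4038 salt
1758.4038 salt × 1.303 = 2291.2001514 wine
2291.2001514 wine × 0.636 = 1457.2032962904 ox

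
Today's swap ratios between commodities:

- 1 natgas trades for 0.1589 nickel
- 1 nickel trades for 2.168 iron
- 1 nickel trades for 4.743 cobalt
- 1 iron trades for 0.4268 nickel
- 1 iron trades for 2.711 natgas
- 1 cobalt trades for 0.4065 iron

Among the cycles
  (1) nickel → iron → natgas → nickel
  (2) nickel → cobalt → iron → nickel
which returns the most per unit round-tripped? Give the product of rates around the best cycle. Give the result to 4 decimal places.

(1) 2.168 × 2.711 × 0.1589 = 0.93393
(2) 4.743 × 0.4065 × 0.4268 = 0.82288
Highest is cycle (1) at 0.9339 (≤1, no arbitrage).

0.9339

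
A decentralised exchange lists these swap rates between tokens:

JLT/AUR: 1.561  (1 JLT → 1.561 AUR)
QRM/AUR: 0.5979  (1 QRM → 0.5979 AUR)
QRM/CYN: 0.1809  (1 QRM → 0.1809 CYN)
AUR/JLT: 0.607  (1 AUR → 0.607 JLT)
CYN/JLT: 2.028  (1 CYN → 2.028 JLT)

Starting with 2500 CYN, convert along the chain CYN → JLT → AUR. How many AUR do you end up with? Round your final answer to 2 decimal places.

2500 CYN × 2.028 = 5070 JLT
5070 JLT × 1.561 = 7914.27 AUR

7914.27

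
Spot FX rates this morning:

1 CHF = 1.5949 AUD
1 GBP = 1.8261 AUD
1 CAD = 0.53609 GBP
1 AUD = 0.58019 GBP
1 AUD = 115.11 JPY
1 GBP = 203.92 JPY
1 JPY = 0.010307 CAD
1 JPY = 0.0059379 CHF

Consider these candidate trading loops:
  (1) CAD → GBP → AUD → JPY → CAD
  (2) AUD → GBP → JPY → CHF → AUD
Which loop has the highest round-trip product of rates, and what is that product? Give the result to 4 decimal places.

(1) 0.53609 × 1.8261 × 115.11 × 0.010307 = 1.16147
(2) 0.58019 × 203.92 × 0.0059379 × 1.5949 = 1.12046
Highest is cycle (1) at 1.1615 (>1, arbitrage).

1.1615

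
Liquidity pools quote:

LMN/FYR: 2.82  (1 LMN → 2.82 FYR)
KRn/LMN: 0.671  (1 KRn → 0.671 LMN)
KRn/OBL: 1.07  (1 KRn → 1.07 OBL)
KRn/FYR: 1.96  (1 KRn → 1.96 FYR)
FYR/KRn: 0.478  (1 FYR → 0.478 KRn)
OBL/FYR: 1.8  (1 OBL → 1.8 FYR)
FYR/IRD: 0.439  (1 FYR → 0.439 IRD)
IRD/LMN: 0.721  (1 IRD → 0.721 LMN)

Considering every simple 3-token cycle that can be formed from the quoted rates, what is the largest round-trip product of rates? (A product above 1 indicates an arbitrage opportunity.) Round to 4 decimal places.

0.9206

OBL→FYR→KRn→OBL: 1.8 × 0.478 × 1.07 = 0.92063
LMN→FYR→KRn→LMN: 2.82 × 0.478 × 0.671 = 0.90448
LMN→FYR→IRD→LMN: 2.82 × 0.439 × 0.721 = 0.89258
Maximum is OBL→FYR→KRn→OBL at 0.9206; no arbitrage — every cycle loses value.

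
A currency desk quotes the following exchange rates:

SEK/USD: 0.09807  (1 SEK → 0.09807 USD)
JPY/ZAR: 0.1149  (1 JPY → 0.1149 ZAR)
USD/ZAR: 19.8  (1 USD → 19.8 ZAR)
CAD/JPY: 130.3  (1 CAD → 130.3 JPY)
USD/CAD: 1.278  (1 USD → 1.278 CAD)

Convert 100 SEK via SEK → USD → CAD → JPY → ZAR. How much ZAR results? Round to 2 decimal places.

100 SEK × 0.09807 = 9.807 USD
9.807 USD × 1.278 = 12.533346 CAD
12.533346 CAD × 130.3 = 1633.0949838 JPY
1633.0949838 JPY × 0.1149 = 187.64261363862 ZAR

187.64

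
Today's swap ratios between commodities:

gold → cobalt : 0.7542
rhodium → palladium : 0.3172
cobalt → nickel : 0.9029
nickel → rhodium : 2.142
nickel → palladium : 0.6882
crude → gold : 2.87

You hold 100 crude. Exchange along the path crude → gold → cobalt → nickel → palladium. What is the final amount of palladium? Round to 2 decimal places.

100 crude × 2.87 = 287 gold
287 gold × 0.7542 = 216.4554 cobalt
216.4554 cobalt × 0.9029 = 195.43758066 nickel
195.43758066 nickel × 0.6882 = 134.500143010212 palladium

134.50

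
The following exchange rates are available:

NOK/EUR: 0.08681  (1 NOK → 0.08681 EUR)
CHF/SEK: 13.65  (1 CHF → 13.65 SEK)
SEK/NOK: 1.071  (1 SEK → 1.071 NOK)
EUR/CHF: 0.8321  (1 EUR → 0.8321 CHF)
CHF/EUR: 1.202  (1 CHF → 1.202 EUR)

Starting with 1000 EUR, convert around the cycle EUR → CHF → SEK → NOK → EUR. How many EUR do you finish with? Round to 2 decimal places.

1000 EUR × 0.8321 = 832.1 CHF
832.1 CHF × 13.65 = 11358.165 SEK
11358.165 SEK × 1.071 = 12164.594715 NOK
12164.594715 NOK × 0.08681 = 1056.00846720915 EUR

1056.01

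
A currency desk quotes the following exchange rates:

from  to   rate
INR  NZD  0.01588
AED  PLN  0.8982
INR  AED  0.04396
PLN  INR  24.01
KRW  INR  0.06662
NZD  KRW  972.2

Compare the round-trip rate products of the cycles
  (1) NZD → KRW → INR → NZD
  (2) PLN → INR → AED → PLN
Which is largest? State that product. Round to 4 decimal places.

1.0285

(1) 972.2 × 0.06662 × 0.01588 = 1.02852
(2) 24.01 × 0.04396 × 0.8982 = 0.94803
Highest is cycle (1) at 1.0285 (>1, arbitrage).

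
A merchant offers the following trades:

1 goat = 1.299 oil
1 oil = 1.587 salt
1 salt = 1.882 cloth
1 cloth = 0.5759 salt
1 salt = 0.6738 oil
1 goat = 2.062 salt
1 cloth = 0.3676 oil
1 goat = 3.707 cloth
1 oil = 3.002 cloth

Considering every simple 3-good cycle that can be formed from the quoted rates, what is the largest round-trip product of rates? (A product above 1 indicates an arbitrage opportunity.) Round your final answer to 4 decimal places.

1.1649

cloth→salt→oil→cloth: 0.5759 × 0.6738 × 3.002 = 1.16490
cloth→oil→salt→cloth: 0.3676 × 1.587 × 1.882 = 1.09792
Maximum is cloth→salt→oil→cloth at 1.1649; arbitrage exists.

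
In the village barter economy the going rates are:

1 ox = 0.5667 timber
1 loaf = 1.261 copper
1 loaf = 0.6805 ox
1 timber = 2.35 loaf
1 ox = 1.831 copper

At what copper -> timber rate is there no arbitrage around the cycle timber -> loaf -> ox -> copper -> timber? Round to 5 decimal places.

Known legs of the cycle: 2.35 × 0.6805 × 1.831 = 2.928089425
For no arbitrage the full-cycle product must be 1, so the missing rate is 1 / 2.928089425 ≈ 0.3415196.

0.34152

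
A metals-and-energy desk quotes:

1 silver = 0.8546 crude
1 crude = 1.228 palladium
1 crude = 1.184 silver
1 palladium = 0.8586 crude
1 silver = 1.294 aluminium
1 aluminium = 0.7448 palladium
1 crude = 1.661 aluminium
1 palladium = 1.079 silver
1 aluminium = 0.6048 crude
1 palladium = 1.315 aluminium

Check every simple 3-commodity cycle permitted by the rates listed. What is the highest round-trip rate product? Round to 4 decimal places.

1.1324

palladium→silver→crude→palladium: 1.079 × 0.8546 × 1.228 = 1.13236
palladium→crude→aluminium→palladium: 0.8586 × 1.661 × 0.7448 = 1.06219
palladium→silver→aluminium→palladium: 1.079 × 1.294 × 0.7448 = 1.03991
palladium→aluminium→crude→palladium: 1.315 × 0.6048 × 1.228 = 0.97664
silver→aluminium→crude→silver: 1.294 × 0.6048 × 1.184 = 0.92661
Maximum is palladium→silver→crude→palladium at 1.1324; arbitrage exists.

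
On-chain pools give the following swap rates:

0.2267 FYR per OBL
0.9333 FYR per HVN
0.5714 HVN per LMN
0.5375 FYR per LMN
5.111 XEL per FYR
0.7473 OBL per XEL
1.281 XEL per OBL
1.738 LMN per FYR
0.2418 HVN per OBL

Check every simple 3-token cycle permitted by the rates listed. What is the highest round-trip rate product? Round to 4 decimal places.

0.9269

HVN→FYR→LMN→HVN: 0.9333 × 1.738 × 0.5714 = 0.92685
OBL→FYR→XEL→OBL: 0.2267 × 5.111 × 0.7473 = 0.86587
Maximum is HVN→FYR→LMN→HVN at 0.9269; no arbitrage — every cycle loses value.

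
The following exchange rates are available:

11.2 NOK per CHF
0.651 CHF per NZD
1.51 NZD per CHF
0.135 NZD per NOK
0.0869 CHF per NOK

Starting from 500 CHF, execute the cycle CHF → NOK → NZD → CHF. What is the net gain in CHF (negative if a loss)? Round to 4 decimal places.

-7.8440

500 CHF × 11.2 = 5600 NOK
5600 NOK × 0.135 = 756 NZD
756 NZD × 0.651 = 492.156 CHF
Net change: 492.156 − 500 = -7.844 CHF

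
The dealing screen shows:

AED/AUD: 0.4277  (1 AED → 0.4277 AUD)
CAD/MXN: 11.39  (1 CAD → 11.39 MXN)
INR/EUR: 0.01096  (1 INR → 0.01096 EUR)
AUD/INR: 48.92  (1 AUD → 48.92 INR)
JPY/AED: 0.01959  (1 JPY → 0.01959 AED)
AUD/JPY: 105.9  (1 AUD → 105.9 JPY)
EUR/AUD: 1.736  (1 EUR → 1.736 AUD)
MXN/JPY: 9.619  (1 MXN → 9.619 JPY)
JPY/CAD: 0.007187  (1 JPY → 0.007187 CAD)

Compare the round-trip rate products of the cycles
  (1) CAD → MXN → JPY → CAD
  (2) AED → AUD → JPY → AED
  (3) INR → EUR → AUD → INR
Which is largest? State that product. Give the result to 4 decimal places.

0.9308

(1) 11.39 × 9.619 × 0.007187 = 0.78741
(2) 0.4277 × 105.9 × 0.01959 = 0.88730
(3) 0.01096 × 1.736 × 48.92 = 0.93078
Highest is cycle (3) at 0.9308 (≤1, no arbitrage).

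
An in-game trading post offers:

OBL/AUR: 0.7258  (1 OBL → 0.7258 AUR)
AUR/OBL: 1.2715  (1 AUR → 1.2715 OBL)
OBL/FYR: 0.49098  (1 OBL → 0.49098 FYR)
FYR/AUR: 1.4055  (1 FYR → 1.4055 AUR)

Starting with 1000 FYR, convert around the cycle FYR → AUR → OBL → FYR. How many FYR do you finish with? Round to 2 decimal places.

1000 FYR × 1.4055 = 1405.5 AUR
1405.5 AUR × 1.2715 = 1787.09325 OBL
1787.09325 OBL × 0.49098 = 877.427043885 FYR

877.43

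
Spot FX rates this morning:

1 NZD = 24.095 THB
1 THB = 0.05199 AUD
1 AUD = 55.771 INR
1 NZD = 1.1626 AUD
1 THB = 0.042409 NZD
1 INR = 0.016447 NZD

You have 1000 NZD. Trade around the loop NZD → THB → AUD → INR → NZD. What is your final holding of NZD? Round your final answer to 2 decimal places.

1149.06

1000 NZD × 24.095 = 24095 THB
24095 THB × 0.05199 = 1252.69905 AUD
1252.69905 AUD × 55.771 = 69864.27871755 INR
69864.27871755 INR × 0.016447 = 1149.05779206754485 NZD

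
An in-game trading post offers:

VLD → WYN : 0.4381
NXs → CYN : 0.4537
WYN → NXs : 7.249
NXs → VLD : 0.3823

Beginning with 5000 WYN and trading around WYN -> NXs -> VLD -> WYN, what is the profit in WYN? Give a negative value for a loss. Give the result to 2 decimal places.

5000 WYN × 7.249 = 36245 NXs
36245 NXs × 0.3823 = 13856.4635 VLD
13856.4635 VLD × 0.4381 = 6070.51665935 WYN
Net change: 6070.51665935 − 5000 = 1070.51665935 WYN

1070.52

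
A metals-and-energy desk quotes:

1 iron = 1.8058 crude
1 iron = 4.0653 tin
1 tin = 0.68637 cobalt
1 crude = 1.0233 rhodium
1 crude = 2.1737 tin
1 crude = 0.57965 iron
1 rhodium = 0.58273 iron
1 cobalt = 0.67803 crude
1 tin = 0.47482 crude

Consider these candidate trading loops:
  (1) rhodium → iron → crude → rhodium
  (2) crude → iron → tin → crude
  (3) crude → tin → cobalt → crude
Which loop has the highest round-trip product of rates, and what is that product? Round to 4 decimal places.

(1) 0.58273 × 1.8058 × 1.0233 = 1.07681
(2) 0.57965 × 4.0653 × 0.47482 = 1.11889
(3) 2.1737 × 0.68637 × 0.67803 = 1.01160
Highest is cycle (2) at 1.1189 (>1, arbitrage).

1.1189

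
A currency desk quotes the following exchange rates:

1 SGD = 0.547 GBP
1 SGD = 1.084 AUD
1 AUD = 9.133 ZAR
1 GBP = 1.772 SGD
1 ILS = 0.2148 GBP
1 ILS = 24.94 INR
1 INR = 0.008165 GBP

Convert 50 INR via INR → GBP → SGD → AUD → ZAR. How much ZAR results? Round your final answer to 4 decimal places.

50 INR × 0.008165 = 0.40825 GBP
0.40825 GBP × 1.772 = 0.723419 SGD
0.723419 SGD × 1.084 = 0.784186196 AUD
0.784186196 AUD × 9.133 = 7.161972528068 ZAR

7.1620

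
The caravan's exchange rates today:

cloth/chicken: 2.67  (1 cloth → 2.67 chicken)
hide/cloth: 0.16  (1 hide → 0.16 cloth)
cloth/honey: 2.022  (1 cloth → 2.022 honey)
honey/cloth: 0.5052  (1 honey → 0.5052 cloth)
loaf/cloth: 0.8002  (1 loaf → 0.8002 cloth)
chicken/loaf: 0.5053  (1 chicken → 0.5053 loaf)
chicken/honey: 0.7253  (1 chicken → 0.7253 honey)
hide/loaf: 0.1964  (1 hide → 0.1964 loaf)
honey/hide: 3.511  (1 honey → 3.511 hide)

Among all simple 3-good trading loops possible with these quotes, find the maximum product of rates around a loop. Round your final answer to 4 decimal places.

1.1359

cloth→honey→hide→cloth: 2.022 × 3.511 × 0.16 = 1.13588
cloth→chicken→loaf→cloth: 2.67 × 0.5053 × 0.8002 = 1.07959
cloth→chicken→honey→cloth: 2.67 × 0.7253 × 0.5052 = 0.97835
Maximum is cloth→honey→hide→cloth at 1.1359; arbitrage exists.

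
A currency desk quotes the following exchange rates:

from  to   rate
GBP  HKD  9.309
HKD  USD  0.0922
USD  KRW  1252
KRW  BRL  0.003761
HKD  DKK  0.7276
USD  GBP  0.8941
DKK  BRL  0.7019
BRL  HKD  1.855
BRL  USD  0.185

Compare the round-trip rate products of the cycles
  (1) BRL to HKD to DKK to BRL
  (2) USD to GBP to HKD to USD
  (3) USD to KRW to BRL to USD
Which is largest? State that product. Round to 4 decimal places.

(1) 1.855 × 0.7276 × 0.7019 = 0.94735
(2) 0.8941 × 9.309 × 0.0922 = 0.76740
(3) 1252 × 0.003761 × 0.185 = 0.87112
Highest is cycle (1) at 0.9474 (≤1, no arbitrage).

0.9474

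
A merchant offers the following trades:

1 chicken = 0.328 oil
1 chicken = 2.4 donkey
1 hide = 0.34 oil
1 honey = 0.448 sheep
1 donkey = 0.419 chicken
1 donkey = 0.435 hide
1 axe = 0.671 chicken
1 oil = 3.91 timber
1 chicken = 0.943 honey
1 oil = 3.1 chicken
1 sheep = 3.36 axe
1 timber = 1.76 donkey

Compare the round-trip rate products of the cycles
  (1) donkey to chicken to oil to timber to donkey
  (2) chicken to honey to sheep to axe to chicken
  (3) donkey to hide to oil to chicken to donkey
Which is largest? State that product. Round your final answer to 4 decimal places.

1.1004

(1) 0.419 × 0.328 × 3.91 × 1.76 = 0.94575
(2) 0.943 × 0.448 × 3.36 × 0.671 = 0.95247
(3) 0.435 × 0.34 × 3.1 × 2.4 = 1.10038
Highest is cycle (3) at 1.1004 (>1, arbitrage).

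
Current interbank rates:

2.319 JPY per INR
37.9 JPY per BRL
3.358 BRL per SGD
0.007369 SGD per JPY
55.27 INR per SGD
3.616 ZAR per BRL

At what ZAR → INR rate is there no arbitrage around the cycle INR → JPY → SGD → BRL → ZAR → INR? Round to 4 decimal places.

Known legs of the cycle: 2.319 × 0.007369 × 3.358 × 3.616 = 0.207500151801408
For no arbitrage the full-cycle product must be 1, so the missing rate is 1 / 0.207500151801408 ≈ 4.819274.

4.8193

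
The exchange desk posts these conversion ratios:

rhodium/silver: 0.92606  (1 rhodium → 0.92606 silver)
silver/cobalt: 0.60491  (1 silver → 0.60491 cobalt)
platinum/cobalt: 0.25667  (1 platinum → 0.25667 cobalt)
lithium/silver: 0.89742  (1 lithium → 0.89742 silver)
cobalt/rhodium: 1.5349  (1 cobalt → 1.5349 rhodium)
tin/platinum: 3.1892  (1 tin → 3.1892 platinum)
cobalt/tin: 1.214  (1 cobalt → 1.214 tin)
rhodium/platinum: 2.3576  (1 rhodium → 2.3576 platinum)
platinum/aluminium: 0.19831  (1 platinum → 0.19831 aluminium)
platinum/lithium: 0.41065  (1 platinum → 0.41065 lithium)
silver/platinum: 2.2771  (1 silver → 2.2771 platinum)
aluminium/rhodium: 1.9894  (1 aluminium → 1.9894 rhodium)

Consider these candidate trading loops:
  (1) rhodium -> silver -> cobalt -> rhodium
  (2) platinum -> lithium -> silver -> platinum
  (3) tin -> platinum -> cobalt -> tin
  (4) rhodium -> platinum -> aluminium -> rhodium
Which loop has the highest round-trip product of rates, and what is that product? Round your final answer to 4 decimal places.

0.9937

(1) 0.92606 × 0.60491 × 1.5349 = 0.85982
(2) 0.41065 × 0.89742 × 2.2771 = 0.83917
(3) 3.1892 × 0.25667 × 1.214 = 0.99375
(4) 2.3576 × 0.19831 × 1.9894 = 0.93012
Highest is cycle (3) at 0.9937 (≤1, no arbitrage).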